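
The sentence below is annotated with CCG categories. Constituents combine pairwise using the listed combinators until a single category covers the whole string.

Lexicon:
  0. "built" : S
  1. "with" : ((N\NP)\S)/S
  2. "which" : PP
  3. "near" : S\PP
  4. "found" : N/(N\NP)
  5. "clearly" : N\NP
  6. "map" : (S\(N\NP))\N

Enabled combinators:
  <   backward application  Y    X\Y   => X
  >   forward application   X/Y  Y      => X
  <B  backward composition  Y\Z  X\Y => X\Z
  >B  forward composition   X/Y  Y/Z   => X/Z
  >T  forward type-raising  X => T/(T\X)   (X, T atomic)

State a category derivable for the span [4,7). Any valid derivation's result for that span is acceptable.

[0,7] S   <
  [0,4] N\NP   <
    [0,1] "built" : S
    [1,4] (N\NP)\S   >
      [1,2] "with" : ((N\NP)\S)/S
      [2,4] S   >
        [2,3] S/(S\PP)   >T
          [2,3] "which" : PP
        [3,4] "near" : S\PP
  [4,7] S\(N\NP)   <
    [4,6] N   >
      [4,5] "found" : N/(N\NP)
      [5,6] "clearly" : N\NP
    [6,7] "map" : (S\(N\NP))\N

S\(N\NP)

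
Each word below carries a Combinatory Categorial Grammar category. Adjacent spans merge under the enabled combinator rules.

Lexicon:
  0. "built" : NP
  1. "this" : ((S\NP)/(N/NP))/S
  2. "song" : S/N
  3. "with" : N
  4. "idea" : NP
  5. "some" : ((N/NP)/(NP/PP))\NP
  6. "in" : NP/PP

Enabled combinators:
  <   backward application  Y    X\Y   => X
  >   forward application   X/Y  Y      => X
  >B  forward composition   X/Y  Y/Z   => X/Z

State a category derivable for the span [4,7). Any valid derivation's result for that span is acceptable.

N/NP

[0,7] S   <
  [0,1] "built" : NP
  [1,7] S\NP   >
    [1,4] (S\NP)/(N/NP)   >
      [1,2] "this" : ((S\NP)/(N/NP))/S
      [2,4] S   >
        [2,3] "song" : S/N
        [3,4] "with" : N
    [4,7] N/NP   >
      [4,6] (N/NP)/(NP/PP)   <
        [4,5] "idea" : NP
        [5,6] "some" : ((N/NP)/(NP/PP))\NP
      [6,7] "in" : NP/PP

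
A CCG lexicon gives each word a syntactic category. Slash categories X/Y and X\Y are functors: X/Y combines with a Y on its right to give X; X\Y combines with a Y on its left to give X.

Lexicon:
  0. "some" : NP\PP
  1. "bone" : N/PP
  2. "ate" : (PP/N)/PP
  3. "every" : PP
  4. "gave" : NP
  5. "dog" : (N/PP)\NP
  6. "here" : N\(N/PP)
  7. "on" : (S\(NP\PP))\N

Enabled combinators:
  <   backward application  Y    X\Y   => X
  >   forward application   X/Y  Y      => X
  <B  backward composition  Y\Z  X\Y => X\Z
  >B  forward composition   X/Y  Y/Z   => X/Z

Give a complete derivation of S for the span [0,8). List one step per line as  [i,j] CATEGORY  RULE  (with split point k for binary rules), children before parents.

[0,1] NP\PP  lex  "some"
[1,2] N/PP  lex  "bone"
[2,3] (PP/N)/PP  lex  "ate"
[3,4] PP  lex  "every"
[2,4] PP/N  >  k=3
[4,5] NP  lex  "gave"
[5,6] (N/PP)\NP  lex  "dog"
[4,6] N/PP  <  k=5
[6,7] N\(N/PP)  lex  "here"
[4,7] N  <  k=6
[2,7] PP  >  k=4
[1,7] N  >  k=2
[7,8] (S\(NP\PP))\N  lex  "on"
[1,8] S\(NP\PP)  <  k=7
[0,8] S  <  k=1

[0,8] S   <
  [0,1] "some" : NP\PP
  [1,8] S\(NP\PP)   <
    [1,7] N   >
      [1,2] "bone" : N/PP
      [2,7] PP   >
        [2,4] PP/N   >
          [2,3] "ate" : (PP/N)/PP
          [3,4] "every" : PP
        [4,7] N   <
          [4,6] N/PP   <
            [4,5] "gave" : NP
            [5,6] "dog" : (N/PP)\NP
          [6,7] "here" : N\(N/PP)
    [7,8] "on" : (S\(NP\PP))\N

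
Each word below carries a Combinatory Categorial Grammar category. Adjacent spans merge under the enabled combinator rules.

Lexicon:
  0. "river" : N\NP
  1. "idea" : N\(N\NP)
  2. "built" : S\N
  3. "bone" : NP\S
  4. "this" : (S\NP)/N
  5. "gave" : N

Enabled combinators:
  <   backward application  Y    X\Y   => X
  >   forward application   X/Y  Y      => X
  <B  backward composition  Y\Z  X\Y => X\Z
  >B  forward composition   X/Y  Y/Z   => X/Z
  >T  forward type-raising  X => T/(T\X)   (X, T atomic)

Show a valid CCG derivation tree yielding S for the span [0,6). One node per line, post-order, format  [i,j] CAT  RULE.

[0,1] N\NP  lex  "river"
[1,2] N\(N\NP)  lex  "idea"
[0,2] N  <  k=1
[2,3] S\N  lex  "built"
[3,4] NP\S  lex  "bone"
[2,4] NP\N  <B  k=3
[4,5] (S\NP)/N  lex  "this"
[5,6] N  lex  "gave"
[4,6] S\NP  >  k=5
[2,6] S\N  <B  k=4
[0,6] S  <  k=2

[0,6] S   <
  [0,2] N   <
    [0,1] "river" : N\NP
    [1,2] "idea" : N\(N\NP)
  [2,6] S\N   <B
    [2,4] NP\N   <B
      [2,3] "built" : S\N
      [3,4] "bone" : NP\S
    [4,6] S\NP   >
      [4,5] "this" : (S\NP)/N
      [5,6] "gave" : N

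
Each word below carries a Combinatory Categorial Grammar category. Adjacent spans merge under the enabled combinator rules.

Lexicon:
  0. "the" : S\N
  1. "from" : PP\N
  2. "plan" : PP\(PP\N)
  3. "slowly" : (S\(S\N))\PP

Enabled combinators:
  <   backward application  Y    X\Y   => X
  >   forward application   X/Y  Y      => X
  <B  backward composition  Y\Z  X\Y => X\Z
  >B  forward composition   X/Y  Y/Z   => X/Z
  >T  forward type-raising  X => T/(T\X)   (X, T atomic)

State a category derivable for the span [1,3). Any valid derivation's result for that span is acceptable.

[0,4] S   <
  [0,1] "the" : S\N
  [1,4] S\(S\N)   <
    [1,3] PP   <
      [1,2] "from" : PP\N
      [2,3] "plan" : PP\(PP\N)
    [3,4] "slowly" : (S\(S\N))\PP

PP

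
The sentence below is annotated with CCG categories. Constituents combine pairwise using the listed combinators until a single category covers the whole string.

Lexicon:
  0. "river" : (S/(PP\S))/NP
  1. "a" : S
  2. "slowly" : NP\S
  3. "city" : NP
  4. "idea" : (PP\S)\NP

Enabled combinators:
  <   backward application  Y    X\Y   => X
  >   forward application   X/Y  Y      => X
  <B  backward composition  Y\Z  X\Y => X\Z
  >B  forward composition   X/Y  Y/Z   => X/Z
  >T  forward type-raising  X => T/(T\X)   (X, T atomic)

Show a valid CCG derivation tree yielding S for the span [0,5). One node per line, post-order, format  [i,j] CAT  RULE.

[0,5] S   >
  [0,3] S/(PP\S)   >
    [0,1] "river" : (S/(PP\S))/NP
    [1,3] NP   <
      [1,2] "a" : S
      [2,3] "slowly" : NP\S
  [3,5] PP\S   <
    [3,4] "city" : NP
    [4,5] "idea" : (PP\S)\NP

[0,1] (S/(PP\S))/NP  lex  "river"
[1,2] S  lex  "a"
[2,3] NP\S  lex  "slowly"
[1,3] NP  <  k=2
[0,3] S/(PP\S)  >  k=1
[3,4] NP  lex  "city"
[4,5] (PP\S)\NP  lex  "idea"
[3,5] PP\S  <  k=4
[0,5] S  >  k=3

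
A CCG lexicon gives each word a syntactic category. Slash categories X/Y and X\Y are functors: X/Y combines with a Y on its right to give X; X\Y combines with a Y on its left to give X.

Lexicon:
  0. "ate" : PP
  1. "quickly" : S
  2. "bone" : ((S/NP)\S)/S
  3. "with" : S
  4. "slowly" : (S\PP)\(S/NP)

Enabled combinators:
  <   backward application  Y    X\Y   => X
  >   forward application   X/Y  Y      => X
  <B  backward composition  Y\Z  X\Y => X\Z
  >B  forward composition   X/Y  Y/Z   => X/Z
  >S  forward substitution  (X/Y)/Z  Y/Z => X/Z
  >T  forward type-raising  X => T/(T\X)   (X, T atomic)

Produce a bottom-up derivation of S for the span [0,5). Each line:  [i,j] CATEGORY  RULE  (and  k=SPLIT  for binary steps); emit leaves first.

[0,1] PP  lex  "ate"
[1,2] S  lex  "quickly"
[2,3] ((S/NP)\S)/S  lex  "bone"
[3,4] S  lex  "with"
[2,4] (S/NP)\S  >  k=3
[1,4] S/NP  <  k=2
[4,5] (S\PP)\(S/NP)  lex  "slowly"
[1,5] S\PP  <  k=4
[0,5] S  <  k=1

[0,5] S   <
  [0,1] "ate" : PP
  [1,5] S\PP   <
    [1,4] S/NP   <
      [1,2] "quickly" : S
      [2,4] (S/NP)\S   >
        [2,3] "bone" : ((S/NP)\S)/S
        [3,4] "with" : S
    [4,5] "slowly" : (S\PP)\(S/NP)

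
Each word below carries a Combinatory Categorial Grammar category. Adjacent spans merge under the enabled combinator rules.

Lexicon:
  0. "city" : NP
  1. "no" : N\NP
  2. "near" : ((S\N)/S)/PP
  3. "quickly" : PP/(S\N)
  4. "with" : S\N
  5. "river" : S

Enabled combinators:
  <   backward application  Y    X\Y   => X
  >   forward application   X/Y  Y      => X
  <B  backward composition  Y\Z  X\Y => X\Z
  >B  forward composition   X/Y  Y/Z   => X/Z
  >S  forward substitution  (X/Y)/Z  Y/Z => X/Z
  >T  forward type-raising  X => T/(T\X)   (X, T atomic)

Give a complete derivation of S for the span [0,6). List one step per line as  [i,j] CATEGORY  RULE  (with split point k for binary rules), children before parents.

[0,6] S   <
  [0,2] N   <
    [0,1] "city" : NP
    [1,2] "no" : N\NP
  [2,6] S\N   >
    [2,5] (S\N)/S   >
      [2,3] "near" : ((S\N)/S)/PP
      [3,5] PP   >
        [3,4] "quickly" : PP/(S\N)
        [4,5] "with" : S\N
    [5,6] "river" : S

[0,1] NP  lex  "city"
[1,2] N\NP  lex  "no"
[0,2] N  <  k=1
[2,3] ((S\N)/S)/PP  lex  "near"
[3,4] PP/(S\N)  lex  "quickly"
[4,5] S\N  lex  "with"
[3,5] PP  >  k=4
[2,5] (S\N)/S  >  k=3
[5,6] S  lex  "river"
[2,6] S\N  >  k=5
[0,6] S  <  k=2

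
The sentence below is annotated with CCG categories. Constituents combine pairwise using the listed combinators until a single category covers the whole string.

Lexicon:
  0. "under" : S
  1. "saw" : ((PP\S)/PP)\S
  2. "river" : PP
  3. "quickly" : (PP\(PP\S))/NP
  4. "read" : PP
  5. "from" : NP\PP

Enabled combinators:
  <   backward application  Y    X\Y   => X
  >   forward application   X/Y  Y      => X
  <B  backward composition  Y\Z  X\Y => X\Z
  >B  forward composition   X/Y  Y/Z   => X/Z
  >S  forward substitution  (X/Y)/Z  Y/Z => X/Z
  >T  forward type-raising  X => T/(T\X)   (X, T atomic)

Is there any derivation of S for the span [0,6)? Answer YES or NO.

S ((PP\S)/PP)\S PP (PP\(PP\S))/NP PP NP\PP
CKY chart[0,6] = {N/(N\PP), NP/(NP\PP), PP, PP/(PP\PP), S/(S\PP)}; S ∉ chart

NO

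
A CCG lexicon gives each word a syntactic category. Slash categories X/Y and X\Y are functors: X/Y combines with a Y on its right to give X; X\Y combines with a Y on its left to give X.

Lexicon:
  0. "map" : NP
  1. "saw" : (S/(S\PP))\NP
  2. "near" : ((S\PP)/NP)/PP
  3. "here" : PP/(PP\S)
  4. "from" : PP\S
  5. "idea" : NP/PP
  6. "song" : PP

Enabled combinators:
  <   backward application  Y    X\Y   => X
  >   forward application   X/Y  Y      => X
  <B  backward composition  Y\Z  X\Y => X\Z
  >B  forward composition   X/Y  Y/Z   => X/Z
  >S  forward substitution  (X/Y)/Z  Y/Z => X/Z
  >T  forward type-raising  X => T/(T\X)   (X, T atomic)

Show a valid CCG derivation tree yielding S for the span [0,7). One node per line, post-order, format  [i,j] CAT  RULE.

[0,1] NP  lex  "map"
[1,2] (S/(S\PP))\NP  lex  "saw"
[0,2] S/(S\PP)  <  k=1
[2,3] ((S\PP)/NP)/PP  lex  "near"
[3,4] PP/(PP\S)  lex  "here"
[4,5] PP\S  lex  "from"
[3,5] PP  >  k=4
[2,5] (S\PP)/NP  >  k=3
[5,6] NP/PP  lex  "idea"
[6,7] PP  lex  "song"
[5,7] NP  >  k=6
[2,7] S\PP  >  k=5
[0,7] S  >  k=2

[0,7] S   >
  [0,2] S/(S\PP)   <
    [0,1] "map" : NP
    [1,2] "saw" : (S/(S\PP))\NP
  [2,7] S\PP   >
    [2,5] (S\PP)/NP   >
      [2,3] "near" : ((S\PP)/NP)/PP
      [3,5] PP   >
        [3,4] "here" : PP/(PP\S)
        [4,5] "from" : PP\S
    [5,7] NP   >
      [5,6] "idea" : NP/PP
      [6,7] "song" : PP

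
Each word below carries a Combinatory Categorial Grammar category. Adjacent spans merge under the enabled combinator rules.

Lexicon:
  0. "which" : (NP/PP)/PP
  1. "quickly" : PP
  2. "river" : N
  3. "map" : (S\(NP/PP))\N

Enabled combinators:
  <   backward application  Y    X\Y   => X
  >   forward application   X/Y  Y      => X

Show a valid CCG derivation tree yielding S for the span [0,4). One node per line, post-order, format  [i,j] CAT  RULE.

[0,4] S   <
  [0,2] NP/PP   >
    [0,1] "which" : (NP/PP)/PP
    [1,2] "quickly" : PP
  [2,4] S\(NP/PP)   <
    [2,3] "river" : N
    [3,4] "map" : (S\(NP/PP))\N

[0,1] (NP/PP)/PP  lex  "which"
[1,2] PP  lex  "quickly"
[0,2] NP/PP  >  k=1
[2,3] N  lex  "river"
[3,4] (S\(NP/PP))\N  lex  "map"
[2,4] S\(NP/PP)  <  k=3
[0,4] S  <  k=2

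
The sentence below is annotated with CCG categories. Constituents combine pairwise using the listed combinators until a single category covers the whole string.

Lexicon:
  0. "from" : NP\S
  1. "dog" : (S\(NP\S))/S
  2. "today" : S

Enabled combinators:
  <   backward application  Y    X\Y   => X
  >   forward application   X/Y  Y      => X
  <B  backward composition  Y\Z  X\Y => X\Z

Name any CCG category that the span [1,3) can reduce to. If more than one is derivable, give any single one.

S\(NP\S)

[0,3] S   <
  [0,1] "from" : NP\S
  [1,3] S\(NP\S)   >
    [1,2] "dog" : (S\(NP\S))/S
    [2,3] "today" : S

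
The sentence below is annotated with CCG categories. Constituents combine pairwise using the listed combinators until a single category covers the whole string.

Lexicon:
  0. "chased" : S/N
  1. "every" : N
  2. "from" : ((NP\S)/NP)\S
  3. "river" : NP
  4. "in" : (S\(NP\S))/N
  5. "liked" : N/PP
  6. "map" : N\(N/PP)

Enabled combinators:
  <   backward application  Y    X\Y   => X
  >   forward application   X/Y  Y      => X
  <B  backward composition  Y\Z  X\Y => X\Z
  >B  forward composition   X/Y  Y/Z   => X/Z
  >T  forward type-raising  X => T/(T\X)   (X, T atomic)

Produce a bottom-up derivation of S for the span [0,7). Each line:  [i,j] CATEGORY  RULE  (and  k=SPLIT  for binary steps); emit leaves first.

[0,7] S   <
  [0,4] NP\S   >
    [0,3] (NP\S)/NP   <
      [0,2] S   >
        [0,1] "chased" : S/N
        [1,2] "every" : N
      [2,3] "from" : ((NP\S)/NP)\S
    [3,4] "river" : NP
  [4,7] S\(NP\S)   >
    [4,5] "in" : (S\(NP\S))/N
    [5,7] N   <
      [5,6] "liked" : N/PP
      [6,7] "map" : N\(N/PP)

[0,1] S/N  lex  "chased"
[1,2] N  lex  "every"
[0,2] S  >  k=1
[2,3] ((NP\S)/NP)\S  lex  "from"
[0,3] (NP\S)/NP  <  k=2
[3,4] NP  lex  "river"
[0,4] NP\S  >  k=3
[4,5] (S\(NP\S))/N  lex  "in"
[5,6] N/PP  lex  "liked"
[6,7] N\(N/PP)  lex  "map"
[5,7] N  <  k=6
[4,7] S\(NP\S)  >  k=5
[0,7] S  <  k=4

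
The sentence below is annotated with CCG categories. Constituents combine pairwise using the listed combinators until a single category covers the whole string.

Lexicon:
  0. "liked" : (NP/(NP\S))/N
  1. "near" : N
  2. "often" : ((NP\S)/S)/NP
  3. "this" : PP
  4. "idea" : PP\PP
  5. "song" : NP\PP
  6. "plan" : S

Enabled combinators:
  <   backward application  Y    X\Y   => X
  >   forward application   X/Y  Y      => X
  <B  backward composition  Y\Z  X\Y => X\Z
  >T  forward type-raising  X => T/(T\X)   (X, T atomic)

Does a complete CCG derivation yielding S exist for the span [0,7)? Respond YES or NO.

(NP/(NP\S))/N N ((NP\S)/S)/NP PP PP\PP NP\PP S
CKY chart[0,7] = {N/(N\NP), NP, NP/(NP\NP), PP/(PP\NP), S/(S\NP)}; S ∉ chart

NO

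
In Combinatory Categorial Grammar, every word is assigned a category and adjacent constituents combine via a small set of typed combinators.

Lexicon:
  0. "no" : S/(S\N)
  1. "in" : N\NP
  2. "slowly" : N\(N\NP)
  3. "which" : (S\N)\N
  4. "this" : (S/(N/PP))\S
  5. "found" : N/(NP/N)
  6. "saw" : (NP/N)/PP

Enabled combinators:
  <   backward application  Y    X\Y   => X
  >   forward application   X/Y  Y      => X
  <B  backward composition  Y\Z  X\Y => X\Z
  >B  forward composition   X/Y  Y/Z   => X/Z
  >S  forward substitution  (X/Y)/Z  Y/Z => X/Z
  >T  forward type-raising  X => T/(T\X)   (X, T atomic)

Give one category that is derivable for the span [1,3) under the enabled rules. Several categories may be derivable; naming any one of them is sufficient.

[0,7] S   >
  [0,5] S/(N/PP)   <
    [0,4] S   >
      [0,1] "no" : S/(S\N)
      [1,4] S\N   <
        [1,3] N   <
          [1,2] "in" : N\NP
          [2,3] "slowly" : N\(N\NP)
        [3,4] "which" : (S\N)\N
    [4,5] "this" : (S/(N/PP))\S
  [5,7] N/PP   >B
    [5,6] "found" : N/(NP/N)
    [6,7] "saw" : (NP/N)/PP

N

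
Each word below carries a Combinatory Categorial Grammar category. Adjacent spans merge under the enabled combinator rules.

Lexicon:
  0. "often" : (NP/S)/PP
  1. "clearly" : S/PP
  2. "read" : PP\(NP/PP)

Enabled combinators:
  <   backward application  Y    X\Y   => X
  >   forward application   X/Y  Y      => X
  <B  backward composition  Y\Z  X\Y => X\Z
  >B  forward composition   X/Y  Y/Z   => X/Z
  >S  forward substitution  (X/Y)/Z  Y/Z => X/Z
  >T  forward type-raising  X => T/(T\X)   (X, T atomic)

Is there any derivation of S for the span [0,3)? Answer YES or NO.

NO

(NP/S)/PP S/PP PP\(NP/PP)
CKY chart[0,3] = {N/(N\PP), NP/(NP\PP), PP, PP/(PP\PP), S/(S\PP)}; S ∉ chart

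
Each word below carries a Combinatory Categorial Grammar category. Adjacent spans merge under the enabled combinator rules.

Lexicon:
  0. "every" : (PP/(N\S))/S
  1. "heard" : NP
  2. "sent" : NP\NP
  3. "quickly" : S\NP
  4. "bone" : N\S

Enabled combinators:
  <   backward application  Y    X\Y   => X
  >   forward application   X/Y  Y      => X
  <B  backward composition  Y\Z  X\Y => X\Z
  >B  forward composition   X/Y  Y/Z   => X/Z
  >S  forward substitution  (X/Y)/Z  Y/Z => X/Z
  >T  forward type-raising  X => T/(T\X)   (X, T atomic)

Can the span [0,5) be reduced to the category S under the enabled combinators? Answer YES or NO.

NO

(PP/(N\S))/S NP NP\NP S\NP N\S
CKY chart[0,5] = {(PP/(N\S))/(S\N), N/(N\PP), NP/(NP\PP), PP, PP/(PP\PP), S/(S\PP)}; S ∉ chart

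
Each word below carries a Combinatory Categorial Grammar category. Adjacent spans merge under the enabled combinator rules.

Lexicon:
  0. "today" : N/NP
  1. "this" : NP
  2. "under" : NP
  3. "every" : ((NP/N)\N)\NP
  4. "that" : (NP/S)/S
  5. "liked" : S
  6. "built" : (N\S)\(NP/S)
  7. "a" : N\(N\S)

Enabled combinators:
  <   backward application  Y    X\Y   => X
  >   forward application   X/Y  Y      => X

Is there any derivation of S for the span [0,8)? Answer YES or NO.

N/NP NP NP ((NP/N)\N)\NP (NP/S)/S S (N\S)\(NP/S) N\(N\S)
CKY chart[0,8] = {NP}; S ∉ chart

NO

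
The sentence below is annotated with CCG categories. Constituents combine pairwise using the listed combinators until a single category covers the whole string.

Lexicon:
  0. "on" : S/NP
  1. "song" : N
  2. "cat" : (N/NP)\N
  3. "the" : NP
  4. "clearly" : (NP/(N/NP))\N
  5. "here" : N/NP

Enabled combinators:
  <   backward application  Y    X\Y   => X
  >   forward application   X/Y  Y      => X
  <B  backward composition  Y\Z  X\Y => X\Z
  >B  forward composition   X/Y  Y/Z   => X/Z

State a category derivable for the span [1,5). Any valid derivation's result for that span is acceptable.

[0,6] S   >
  [0,1] "on" : S/NP
  [1,6] NP   >
    [1,5] NP/(N/NP)   <
      [1,4] N   >
        [1,3] N/NP   <
          [1,2] "song" : N
          [2,3] "cat" : (N/NP)\N
        [3,4] "the" : NP
      [4,5] "clearly" : (NP/(N/NP))\N
    [5,6] "here" : N/NP

NP/(N/NP)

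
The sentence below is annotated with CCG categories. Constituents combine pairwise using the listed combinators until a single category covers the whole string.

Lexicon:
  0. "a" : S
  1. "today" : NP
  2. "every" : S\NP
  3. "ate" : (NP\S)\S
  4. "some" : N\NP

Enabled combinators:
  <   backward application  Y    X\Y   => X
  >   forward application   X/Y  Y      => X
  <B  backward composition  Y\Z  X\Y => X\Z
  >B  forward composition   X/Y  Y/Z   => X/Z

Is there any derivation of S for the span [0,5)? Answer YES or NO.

NO

S NP S\NP (NP\S)\S N\NP
CKY chart[0,5] = {N}; S ∉ chart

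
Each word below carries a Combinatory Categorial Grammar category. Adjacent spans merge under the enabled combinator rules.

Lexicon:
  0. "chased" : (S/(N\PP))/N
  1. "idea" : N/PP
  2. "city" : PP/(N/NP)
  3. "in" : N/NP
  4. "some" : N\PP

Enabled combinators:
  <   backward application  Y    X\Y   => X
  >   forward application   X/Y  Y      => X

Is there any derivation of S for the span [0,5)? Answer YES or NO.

[0,5] S   >
  [0,4] S/(N\PP)   >
    [0,1] "chased" : (S/(N\PP))/N
    [1,4] N   >
      [1,2] "idea" : N/PP
      [2,4] PP   >
        [2,3] "city" : PP/(N/NP)
        [3,4] "in" : N/NP
  [4,5] "some" : N\PP

YES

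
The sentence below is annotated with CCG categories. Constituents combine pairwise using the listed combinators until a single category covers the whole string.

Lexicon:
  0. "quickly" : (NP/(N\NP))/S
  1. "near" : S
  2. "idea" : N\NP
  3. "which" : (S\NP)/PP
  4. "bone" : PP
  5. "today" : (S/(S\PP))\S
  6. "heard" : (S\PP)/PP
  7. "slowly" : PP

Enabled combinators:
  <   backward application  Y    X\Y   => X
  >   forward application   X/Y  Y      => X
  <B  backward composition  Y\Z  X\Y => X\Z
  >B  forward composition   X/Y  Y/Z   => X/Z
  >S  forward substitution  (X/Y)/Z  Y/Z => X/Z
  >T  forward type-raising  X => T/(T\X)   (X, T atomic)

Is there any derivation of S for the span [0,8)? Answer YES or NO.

YES

[0,8] S   >
  [0,6] S/(S\PP)   <
    [0,5] S   <
      [0,3] NP   >
        [0,2] NP/(N\NP)   >
          [0,1] "quickly" : (NP/(N\NP))/S
          [1,2] "near" : S
        [2,3] "idea" : N\NP
      [3,5] S\NP   >
        [3,4] "which" : (S\NP)/PP
        [4,5] "bone" : PP
    [5,6] "today" : (S/(S\PP))\S
  [6,8] S\PP   >
    [6,7] "heard" : (S\PP)/PP
    [7,8] "slowly" : PP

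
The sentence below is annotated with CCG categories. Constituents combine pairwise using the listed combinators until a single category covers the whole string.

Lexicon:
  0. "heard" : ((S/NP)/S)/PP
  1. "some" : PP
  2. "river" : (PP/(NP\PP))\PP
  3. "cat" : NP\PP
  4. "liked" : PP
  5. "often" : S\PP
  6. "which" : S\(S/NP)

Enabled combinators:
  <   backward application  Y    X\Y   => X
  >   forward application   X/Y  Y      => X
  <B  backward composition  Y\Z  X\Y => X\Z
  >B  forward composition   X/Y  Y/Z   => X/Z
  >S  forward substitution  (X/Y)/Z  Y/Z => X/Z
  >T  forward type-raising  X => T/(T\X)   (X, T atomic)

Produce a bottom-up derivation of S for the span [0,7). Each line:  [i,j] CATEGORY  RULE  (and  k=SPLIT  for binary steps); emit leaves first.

[0,1] ((S/NP)/S)/PP  lex  "heard"
[1,2] PP  lex  "some"
[2,3] (PP/(NP\PP))\PP  lex  "river"
[1,3] PP/(NP\PP)  <  k=2
[3,4] NP\PP  lex  "cat"
[1,4] PP  >  k=3
[0,4] (S/NP)/S  >  k=1
[4,5] PP  lex  "liked"
[4,5] S/(S\PP)  >T
[5,6] S\PP  lex  "often"
[4,6] S  >  k=5
[0,6] S/NP  >  k=4
[6,7] S\(S/NP)  lex  "which"
[0,7] S  <  k=6

[0,7] S   <
  [0,6] S/NP   >
    [0,4] (S/NP)/S   >
      [0,1] "heard" : ((S/NP)/S)/PP
      [1,4] PP   >
        [1,3] PP/(NP\PP)   <
          [1,2] "some" : PP
          [2,3] "river" : (PP/(NP\PP))\PP
        [3,4] "cat" : NP\PP
    [4,6] S   >
      [4,5] S/(S\PP)   >T
        [4,5] "liked" : PP
      [5,6] "often" : S\PP
  [6,7] "which" : S\(S/NP)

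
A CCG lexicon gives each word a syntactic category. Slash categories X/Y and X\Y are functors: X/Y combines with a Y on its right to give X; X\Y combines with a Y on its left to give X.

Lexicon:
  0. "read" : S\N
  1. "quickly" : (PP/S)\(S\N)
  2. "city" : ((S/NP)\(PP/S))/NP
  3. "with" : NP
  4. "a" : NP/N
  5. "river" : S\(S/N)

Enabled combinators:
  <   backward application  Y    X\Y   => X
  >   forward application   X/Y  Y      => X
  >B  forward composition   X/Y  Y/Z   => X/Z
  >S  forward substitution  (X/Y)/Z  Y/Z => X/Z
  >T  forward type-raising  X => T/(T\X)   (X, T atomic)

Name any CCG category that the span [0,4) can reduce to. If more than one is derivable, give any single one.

S/NP

[0,6] S   <
  [0,5] S/N   >B
    [0,4] S/NP   <
      [0,2] PP/S   <
        [0,1] "read" : S\N
        [1,2] "quickly" : (PP/S)\(S\N)
      [2,4] (S/NP)\(PP/S)   >
        [2,3] "city" : ((S/NP)\(PP/S))/NP
        [3,4] "with" : NP
    [4,5] "a" : NP/N
  [5,6] "river" : S\(S/N)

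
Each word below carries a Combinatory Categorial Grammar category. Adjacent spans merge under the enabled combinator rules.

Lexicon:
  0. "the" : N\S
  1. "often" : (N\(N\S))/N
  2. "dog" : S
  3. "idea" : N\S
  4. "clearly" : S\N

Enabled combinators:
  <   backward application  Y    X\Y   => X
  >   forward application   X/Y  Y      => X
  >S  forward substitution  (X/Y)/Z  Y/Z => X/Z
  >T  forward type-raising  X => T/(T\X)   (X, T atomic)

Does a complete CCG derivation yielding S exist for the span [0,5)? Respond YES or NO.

[0,5] S   <
  [0,4] N   <
    [0,1] "the" : N\S
    [1,4] N\(N\S)   >
      [1,2] "often" : (N\(N\S))/N
      [2,4] N   >
        [2,3] N/(N\S)   >T
          [2,3] "dog" : S
        [3,4] "idea" : N\S
  [4,5] "clearly" : S\N

YES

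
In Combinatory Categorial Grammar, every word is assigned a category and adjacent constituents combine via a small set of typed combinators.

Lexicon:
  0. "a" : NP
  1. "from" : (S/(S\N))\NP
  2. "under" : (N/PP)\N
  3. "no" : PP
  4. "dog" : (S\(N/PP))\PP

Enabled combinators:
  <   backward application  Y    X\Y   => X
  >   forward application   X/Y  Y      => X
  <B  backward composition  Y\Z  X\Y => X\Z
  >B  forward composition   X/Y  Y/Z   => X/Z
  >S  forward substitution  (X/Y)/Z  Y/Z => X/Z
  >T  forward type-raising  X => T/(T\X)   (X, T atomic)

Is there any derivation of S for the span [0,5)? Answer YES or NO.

YES

[0,5] S   >
  [0,2] S/(S\N)   <
    [0,1] "a" : NP
    [1,2] "from" : (S/(S\N))\NP
  [2,5] S\N   <B
    [2,3] "under" : (N/PP)\N
    [3,5] S\(N/PP)   <
      [3,4] "no" : PP
      [4,5] "dog" : (S\(N/PP))\PP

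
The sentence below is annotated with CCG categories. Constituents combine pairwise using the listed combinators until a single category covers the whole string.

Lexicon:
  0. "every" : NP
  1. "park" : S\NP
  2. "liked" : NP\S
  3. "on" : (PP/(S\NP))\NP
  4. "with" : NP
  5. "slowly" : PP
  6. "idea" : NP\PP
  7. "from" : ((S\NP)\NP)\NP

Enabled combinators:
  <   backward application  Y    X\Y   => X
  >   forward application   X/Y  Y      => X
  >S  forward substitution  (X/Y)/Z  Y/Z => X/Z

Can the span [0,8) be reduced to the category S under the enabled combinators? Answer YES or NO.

NP S\NP NP\S (PP/(S\NP))\NP NP PP NP\PP ((S\NP)\NP)\NP
CKY chart[0,8] = {PP}; S ∉ chart

NO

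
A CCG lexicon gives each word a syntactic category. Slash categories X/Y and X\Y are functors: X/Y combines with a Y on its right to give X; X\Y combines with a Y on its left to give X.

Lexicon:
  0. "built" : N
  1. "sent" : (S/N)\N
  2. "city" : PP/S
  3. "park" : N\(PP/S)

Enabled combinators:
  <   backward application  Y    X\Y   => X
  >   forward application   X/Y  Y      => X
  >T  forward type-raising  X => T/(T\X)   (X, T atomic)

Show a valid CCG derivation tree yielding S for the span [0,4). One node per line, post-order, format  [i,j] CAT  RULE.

[0,4] S   >
  [0,2] S/N   <
    [0,1] "built" : N
    [1,2] "sent" : (S/N)\N
  [2,4] N   <
    [2,3] "city" : PP/S
    [3,4] "park" : N\(PP/S)

[0,1] N  lex  "built"
[1,2] (S/N)\N  lex  "sent"
[0,2] S/N  <  k=1
[2,3] PP/S  lex  "city"
[3,4] N\(PP/S)  lex  "park"
[2,4] N  <  k=3
[0,4] S  >  k=2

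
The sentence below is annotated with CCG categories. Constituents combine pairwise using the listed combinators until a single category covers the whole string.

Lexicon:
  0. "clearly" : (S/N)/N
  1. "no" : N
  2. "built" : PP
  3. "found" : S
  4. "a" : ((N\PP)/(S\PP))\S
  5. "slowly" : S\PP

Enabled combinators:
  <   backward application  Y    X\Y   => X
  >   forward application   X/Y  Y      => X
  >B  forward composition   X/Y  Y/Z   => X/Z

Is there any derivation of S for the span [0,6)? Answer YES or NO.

YES

[0,6] S   >
  [0,2] S/N   >
    [0,1] "clearly" : (S/N)/N
    [1,2] "no" : N
  [2,6] N   <
    [2,3] "built" : PP
    [3,6] N\PP   >
      [3,5] (N\PP)/(S\PP)   <
        [3,4] "found" : S
        [4,5] "a" : ((N\PP)/(S\PP))\S
      [5,6] "slowly" : S\PP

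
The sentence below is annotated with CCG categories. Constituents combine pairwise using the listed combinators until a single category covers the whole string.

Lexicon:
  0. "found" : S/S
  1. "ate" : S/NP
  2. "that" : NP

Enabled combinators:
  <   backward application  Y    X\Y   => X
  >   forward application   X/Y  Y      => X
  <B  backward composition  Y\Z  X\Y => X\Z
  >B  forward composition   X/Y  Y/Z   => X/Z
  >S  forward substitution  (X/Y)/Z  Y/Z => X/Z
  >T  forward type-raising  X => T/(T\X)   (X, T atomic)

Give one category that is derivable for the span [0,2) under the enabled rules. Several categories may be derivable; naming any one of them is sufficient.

S/NP

[0,3] S   >
  [0,2] S/NP   >B
    [0,1] "found" : S/S
    [1,2] "ate" : S/NP
  [2,3] "that" : NP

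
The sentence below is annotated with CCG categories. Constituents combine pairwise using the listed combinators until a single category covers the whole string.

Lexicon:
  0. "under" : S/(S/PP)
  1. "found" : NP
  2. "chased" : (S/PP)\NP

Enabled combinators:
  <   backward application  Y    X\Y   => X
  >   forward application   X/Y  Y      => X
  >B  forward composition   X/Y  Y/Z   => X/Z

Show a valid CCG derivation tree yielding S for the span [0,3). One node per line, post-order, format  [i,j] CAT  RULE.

[0,3] S   >
  [0,1] "under" : S/(S/PP)
  [1,3] S/PP   <
    [1,2] "found" : NP
    [2,3] "chased" : (S/PP)\NP

[0,1] S/(S/PP)  lex  "under"
[1,2] NP  lex  "found"
[2,3] (S/PP)\NP  lex  "chased"
[1,3] S/PP  <  k=2
[0,3] S  >  k=1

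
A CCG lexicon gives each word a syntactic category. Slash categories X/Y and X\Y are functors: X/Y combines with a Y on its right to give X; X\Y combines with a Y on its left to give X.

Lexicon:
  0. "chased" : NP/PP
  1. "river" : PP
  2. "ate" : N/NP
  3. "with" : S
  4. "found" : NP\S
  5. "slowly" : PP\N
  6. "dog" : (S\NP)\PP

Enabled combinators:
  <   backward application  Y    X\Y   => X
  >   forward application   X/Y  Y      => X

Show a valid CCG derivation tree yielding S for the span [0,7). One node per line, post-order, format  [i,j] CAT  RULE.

[0,7] S   <
  [0,2] NP   >
    [0,1] "chased" : NP/PP
    [1,2] "river" : PP
  [2,7] S\NP   <
    [2,6] PP   <
      [2,5] N   >
        [2,3] "ate" : N/NP
        [3,5] NP   <
          [3,4] "with" : S
          [4,5] "found" : NP\S
      [5,6] "slowly" : PP\N
    [6,7] "dog" : (S\NP)\PP

[0,1] NP/PP  lex  "chased"
[1,2] PP  lex  "river"
[0,2] NP  >  k=1
[2,3] N/NP  lex  "ate"
[3,4] S  lex  "with"
[4,5] NP\S  lex  "found"
[3,5] NP  <  k=4
[2,5] N  >  k=3
[5,6] PP\N  lex  "slowly"
[2,6] PP  <  k=5
[6,7] (S\NP)\PP  lex  "dog"
[2,7] S\NP  <  k=6
[0,7] S  <  k=2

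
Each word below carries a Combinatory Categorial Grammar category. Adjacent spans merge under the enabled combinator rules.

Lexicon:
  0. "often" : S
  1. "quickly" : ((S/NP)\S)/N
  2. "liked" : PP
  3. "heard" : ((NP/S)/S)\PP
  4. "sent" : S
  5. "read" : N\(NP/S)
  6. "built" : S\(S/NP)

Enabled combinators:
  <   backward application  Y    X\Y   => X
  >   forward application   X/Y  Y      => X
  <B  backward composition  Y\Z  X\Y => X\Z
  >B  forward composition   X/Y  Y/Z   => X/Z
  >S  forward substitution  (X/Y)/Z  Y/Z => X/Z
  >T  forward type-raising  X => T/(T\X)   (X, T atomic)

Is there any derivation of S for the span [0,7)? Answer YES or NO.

YES

[0,7] S   <
  [0,6] S/NP   <
    [0,1] "often" : S
    [1,6] (S/NP)\S   >
      [1,2] "quickly" : ((S/NP)\S)/N
      [2,6] N   <
        [2,5] NP/S   >
          [2,4] (NP/S)/S   <
            [2,3] "liked" : PP
            [3,4] "heard" : ((NP/S)/S)\PP
          [4,5] "sent" : S
        [5,6] "read" : N\(NP/S)
  [6,7] "built" : S\(S/NP)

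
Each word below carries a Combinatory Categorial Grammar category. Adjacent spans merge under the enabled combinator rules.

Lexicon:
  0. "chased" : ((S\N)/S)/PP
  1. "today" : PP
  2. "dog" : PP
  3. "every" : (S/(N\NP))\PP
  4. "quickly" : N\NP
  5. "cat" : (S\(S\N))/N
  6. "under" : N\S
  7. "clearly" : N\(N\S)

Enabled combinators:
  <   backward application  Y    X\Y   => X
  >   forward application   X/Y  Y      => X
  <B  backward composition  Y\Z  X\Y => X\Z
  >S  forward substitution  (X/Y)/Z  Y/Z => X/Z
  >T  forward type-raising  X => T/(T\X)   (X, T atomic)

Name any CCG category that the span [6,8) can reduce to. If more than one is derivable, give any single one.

N

[0,8] S   <
  [0,5] S\N   >
    [0,2] (S\N)/S   >
      [0,1] "chased" : ((S\N)/S)/PP
      [1,2] "today" : PP
    [2,5] S   >
      [2,4] S/(N\NP)   <
        [2,3] "dog" : PP
        [3,4] "every" : (S/(N\NP))\PP
      [4,5] "quickly" : N\NP
  [5,8] S\(S\N)   >
    [5,6] "cat" : (S\(S\N))/N
    [6,8] N   <
      [6,7] "under" : N\S
      [7,8] "clearly" : N\(N\S)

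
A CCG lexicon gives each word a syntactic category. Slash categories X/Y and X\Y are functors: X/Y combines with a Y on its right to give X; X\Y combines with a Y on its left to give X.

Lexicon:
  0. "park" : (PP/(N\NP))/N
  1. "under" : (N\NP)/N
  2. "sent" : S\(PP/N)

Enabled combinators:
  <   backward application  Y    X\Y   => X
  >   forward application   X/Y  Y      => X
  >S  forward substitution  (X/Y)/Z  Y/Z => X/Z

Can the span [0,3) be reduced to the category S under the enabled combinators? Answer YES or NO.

YES

[0,3] S   <
  [0,2] PP/N   >S
    [0,1] "park" : (PP/(N\NP))/N
    [1,2] "under" : (N\NP)/N
  [2,3] "sent" : S\(PP/N)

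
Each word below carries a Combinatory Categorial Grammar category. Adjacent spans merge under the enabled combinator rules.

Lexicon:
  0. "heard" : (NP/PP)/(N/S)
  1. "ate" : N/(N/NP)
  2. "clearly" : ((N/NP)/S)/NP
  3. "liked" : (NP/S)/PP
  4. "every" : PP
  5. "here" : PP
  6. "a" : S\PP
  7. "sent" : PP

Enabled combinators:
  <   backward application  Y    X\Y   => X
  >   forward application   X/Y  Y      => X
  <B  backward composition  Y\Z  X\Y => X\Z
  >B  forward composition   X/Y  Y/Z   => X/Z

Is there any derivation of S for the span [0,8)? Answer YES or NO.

NO

(NP/PP)/(N/S) N/(N/NP) ((N/NP)/S)/NP (NP/S)/PP PP PP S\PP PP
CKY chart[0,8] = {NP}; S ∉ chart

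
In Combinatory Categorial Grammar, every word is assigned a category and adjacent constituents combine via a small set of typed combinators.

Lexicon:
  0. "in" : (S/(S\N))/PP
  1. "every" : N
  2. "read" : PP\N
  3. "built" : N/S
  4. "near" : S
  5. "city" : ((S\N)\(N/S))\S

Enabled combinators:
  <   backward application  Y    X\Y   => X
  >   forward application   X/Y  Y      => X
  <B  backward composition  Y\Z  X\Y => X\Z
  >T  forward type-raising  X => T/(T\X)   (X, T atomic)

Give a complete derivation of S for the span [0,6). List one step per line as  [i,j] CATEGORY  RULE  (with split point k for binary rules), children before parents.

[0,1] (S/(S\N))/PP  lex  "in"
[1,2] N  lex  "every"
[1,2] PP/(PP\N)  >T
[2,3] PP\N  lex  "read"
[1,3] PP  >  k=2
[0,3] S/(S\N)  >  k=1
[3,4] N/S  lex  "built"
[4,5] S  lex  "near"
[5,6] ((S\N)\(N/S))\S  lex  "city"
[4,6] (S\N)\(N/S)  <  k=5
[3,6] S\N  <  k=4
[0,6] S  >  k=3

[0,6] S   >
  [0,3] S/(S\N)   >
    [0,1] "in" : (S/(S\N))/PP
    [1,3] PP   >
      [1,2] PP/(PP\N)   >T
        [1,2] "every" : N
      [2,3] "read" : PP\N
  [3,6] S\N   <
    [3,4] "built" : N/S
    [4,6] (S\N)\(N/S)   <
      [4,5] "near" : S
      [5,6] "city" : ((S\N)\(N/S))\S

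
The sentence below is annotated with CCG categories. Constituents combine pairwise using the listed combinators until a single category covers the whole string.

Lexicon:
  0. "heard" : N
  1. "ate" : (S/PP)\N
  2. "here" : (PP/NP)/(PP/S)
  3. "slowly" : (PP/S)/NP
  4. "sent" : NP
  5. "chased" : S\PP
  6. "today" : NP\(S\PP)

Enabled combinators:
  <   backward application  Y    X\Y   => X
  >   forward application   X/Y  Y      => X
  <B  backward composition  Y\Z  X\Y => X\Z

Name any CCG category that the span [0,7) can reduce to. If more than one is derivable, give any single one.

S

[0,7] S   >
  [0,2] S/PP   <
    [0,1] "heard" : N
    [1,2] "ate" : (S/PP)\N
  [2,7] PP   >
    [2,5] PP/NP   >
      [2,3] "here" : (PP/NP)/(PP/S)
      [3,5] PP/S   >
        [3,4] "slowly" : (PP/S)/NP
        [4,5] "sent" : NP
    [5,7] NP   <
      [5,6] "chased" : S\PP
      [6,7] "today" : NP\(S\PP)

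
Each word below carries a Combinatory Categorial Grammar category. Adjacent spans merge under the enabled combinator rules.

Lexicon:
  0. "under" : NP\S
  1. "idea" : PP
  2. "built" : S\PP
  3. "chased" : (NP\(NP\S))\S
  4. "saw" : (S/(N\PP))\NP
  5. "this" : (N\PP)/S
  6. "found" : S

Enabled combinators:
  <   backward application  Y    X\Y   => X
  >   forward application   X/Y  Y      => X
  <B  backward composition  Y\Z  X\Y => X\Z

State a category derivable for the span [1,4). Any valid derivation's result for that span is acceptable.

NP\(NP\S)

[0,7] S   >
  [0,5] S/(N\PP)   <
    [0,4] NP   <
      [0,1] "under" : NP\S
      [1,4] NP\(NP\S)   <
        [1,3] S   <
          [1,2] "idea" : PP
          [2,3] "built" : S\PP
        [3,4] "chased" : (NP\(NP\S))\S
    [4,5] "saw" : (S/(N\PP))\NP
  [5,7] N\PP   >
    [5,6] "this" : (N\PP)/S
    [6,7] "found" : S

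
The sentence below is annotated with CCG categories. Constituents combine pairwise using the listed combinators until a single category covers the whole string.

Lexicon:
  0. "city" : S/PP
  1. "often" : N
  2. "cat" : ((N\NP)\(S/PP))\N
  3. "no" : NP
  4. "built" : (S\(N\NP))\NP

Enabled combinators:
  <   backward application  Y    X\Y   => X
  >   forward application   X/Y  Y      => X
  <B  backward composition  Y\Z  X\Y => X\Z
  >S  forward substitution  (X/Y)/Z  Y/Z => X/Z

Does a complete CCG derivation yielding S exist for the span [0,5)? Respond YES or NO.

YES

[0,5] S   <
  [0,3] N\NP   <
    [0,1] "city" : S/PP
    [1,3] (N\NP)\(S/PP)   <
      [1,2] "often" : N
      [2,3] "cat" : ((N\NP)\(S/PP))\N
  [3,5] S\(N\NP)   <
    [3,4] "no" : NP
    [4,5] "built" : (S\(N\NP))\NP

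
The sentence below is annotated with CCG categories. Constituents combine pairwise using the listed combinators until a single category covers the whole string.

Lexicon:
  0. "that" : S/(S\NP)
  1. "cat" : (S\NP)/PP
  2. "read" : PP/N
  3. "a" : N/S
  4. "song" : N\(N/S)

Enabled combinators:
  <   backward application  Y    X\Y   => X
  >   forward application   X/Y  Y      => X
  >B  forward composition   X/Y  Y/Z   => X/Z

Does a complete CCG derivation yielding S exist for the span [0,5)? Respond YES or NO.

[0,5] S   >
  [0,3] S/N   >B
    [0,2] S/PP   >B
      [0,1] "that" : S/(S\NP)
      [1,2] "cat" : (S\NP)/PP
    [2,3] "read" : PP/N
  [3,5] N   <
    [3,4] "a" : N/S
    [4,5] "song" : N\(N/S)

YES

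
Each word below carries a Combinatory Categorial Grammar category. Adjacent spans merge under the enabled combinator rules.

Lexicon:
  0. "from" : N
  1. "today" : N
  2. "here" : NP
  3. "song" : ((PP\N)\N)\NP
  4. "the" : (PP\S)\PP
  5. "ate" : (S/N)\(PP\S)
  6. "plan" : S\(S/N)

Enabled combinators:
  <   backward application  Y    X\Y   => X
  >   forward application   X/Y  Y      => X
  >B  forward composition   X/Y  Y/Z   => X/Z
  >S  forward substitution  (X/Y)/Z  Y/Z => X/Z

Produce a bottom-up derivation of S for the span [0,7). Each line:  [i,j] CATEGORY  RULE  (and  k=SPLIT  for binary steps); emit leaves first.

[0,7] S   <
  [0,6] S/N   <
    [0,5] PP\S   <
      [0,4] PP   <
        [0,1] "from" : N
        [1,4] PP\N   <
          [1,2] "today" : N
          [2,4] (PP\N)\N   <
            [2,3] "here" : NP
            [3,4] "song" : ((PP\N)\N)\NP
      [4,5] "the" : (PP\S)\PP
    [5,6] "ate" : (S/N)\(PP\S)
  [6,7] "plan" : S\(S/N)

[0,1] N  lex  "from"
[1,2] N  lex  "today"
[2,3] NP  lex  "here"
[3,4] ((PP\N)\N)\NP  lex  "song"
[2,4] (PP\N)\N  <  k=3
[1,4] PP\N  <  k=2
[0,4] PP  <  k=1
[4,5] (PP\S)\PP  lex  "the"
[0,5] PP\S  <  k=4
[5,6] (S/N)\(PP\S)  lex  "ate"
[0,6] S/N  <  k=5
[6,7] S\(S/N)  lex  "plan"
[0,7] S  <  k=6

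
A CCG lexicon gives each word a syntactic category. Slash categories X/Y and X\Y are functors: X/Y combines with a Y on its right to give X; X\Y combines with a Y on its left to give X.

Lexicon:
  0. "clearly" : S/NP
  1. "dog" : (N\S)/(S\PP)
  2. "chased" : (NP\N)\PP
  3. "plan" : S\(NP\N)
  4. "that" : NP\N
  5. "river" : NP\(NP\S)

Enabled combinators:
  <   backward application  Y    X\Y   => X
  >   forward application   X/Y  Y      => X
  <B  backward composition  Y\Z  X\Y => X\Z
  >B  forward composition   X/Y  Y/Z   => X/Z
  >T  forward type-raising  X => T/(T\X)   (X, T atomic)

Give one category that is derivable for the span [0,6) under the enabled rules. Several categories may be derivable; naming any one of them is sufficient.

[0,6] S   >
  [0,1] "clearly" : S/NP
  [1,6] NP   <
    [1,5] NP\S   <B
      [1,4] N\S   >
        [1,2] "dog" : (N\S)/(S\PP)
        [2,4] S\PP   <B
          [2,3] "chased" : (NP\N)\PP
          [3,4] "plan" : S\(NP\N)
      [4,5] "that" : NP\N
    [5,6] "river" : NP\(NP\S)

S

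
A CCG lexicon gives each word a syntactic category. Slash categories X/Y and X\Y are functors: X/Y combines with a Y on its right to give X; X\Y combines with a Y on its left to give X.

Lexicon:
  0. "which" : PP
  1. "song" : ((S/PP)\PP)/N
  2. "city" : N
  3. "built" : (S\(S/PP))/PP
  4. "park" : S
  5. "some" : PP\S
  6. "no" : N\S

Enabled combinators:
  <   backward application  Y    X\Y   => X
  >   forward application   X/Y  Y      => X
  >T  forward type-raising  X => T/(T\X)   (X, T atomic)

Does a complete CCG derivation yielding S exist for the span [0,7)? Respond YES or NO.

PP ((S/PP)\PP)/N N (S\(S/PP))/PP S PP\S N\S
CKY chart[0,7] = {N, N/(N\N), NP/(NP\N), PP/(PP\N), S/(S\N)}; S ∉ chart

NO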